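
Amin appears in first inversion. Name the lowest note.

Amin = A–C–E. First inversion → third in the bass = C.

C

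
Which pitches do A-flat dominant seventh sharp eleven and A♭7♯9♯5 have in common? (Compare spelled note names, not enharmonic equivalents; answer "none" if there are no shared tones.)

Ab C Gb

A-flat dominant seventh sharp eleven: Ab C Eb Gb D
A♭7♯9♯5: Ab C E Gb B
Common to both → Ab, C, Gb.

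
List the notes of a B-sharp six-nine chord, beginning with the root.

B# – D## – F## – G## – C##

B-sharp six-nine is a six-nine built on B#.
Root: B#
Major 3rd (3rd): D##
Perfect 5th (5th): F##
Major 6th (6th): G##
Major 9th (9th): C##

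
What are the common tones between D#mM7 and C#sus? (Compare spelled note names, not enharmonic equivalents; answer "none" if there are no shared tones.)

F#

D#mM7 = D#, F#, A#, C##.
C#sus = C#, F#, G#.
Shared: F#.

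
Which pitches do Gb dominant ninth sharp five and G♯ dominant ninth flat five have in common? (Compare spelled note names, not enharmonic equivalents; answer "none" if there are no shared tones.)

Gb dominant ninth sharp five = G-flat, B-flat, D, F-flat, A-flat.
G♯ dominant ninth flat five = G-sharp, B-sharp, D, F-sharp, A-sharp.
Shared: D.

D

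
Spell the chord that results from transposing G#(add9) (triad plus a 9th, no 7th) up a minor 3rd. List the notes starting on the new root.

G# up a minor 3rd → B. New chord: B added-ninth.
root → B
3rd (major 3rd) → D#
5th (perfect 5th) → F#
9th (major 9th) → C#

B, D#, F#, C#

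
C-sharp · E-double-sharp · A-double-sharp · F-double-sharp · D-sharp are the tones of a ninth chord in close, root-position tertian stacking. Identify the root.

Stacking in thirds gives D-sharp – F-double-sharp – A-double-sharp – C-sharp – E-double-sharp, so D-sharp is the root — D-sharp dominant seventh sharp nine sharp five.

D-sharp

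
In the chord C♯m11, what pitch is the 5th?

G#

Root of C♯m11 = C#. The 5th is a perfect 5th: C# up a perfect 5th → G#.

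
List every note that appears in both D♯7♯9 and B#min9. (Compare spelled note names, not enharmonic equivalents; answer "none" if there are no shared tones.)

D♯7♯9 = D#, F##, A#, C#, E##.
B#min9 = B#, D#, F##, A#, C##.
Shared: D#, F##, A#.

D# F## A#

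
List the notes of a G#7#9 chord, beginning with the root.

G# – B# – D# – F# – A##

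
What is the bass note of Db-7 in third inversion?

Db-7 in root position is Db–Fb–Ab–Cb.
Third inversion places the seventh in the bass, which is Cb.

Cb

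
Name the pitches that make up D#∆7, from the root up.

D#, F##, A#, C##

D#∆7: major seventh on D#.
Root: D#
Major 3rd (3rd): F##
Perfect 5th (5th): A#
Major 7th (7th): C##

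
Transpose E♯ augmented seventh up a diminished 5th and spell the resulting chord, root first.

E# up a diminished 5th → B. New chord: B augmented seventh.
- root: B
- major 3rd: D#
- augmented 5th: F##
- minor 7th: A

B  D#  F##  A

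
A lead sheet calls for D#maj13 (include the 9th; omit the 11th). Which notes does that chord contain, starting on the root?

D#maj13 is a major thirteenth built on D#.
D# — root
F## — major 3rd
A# — perfect 5th
C## — major 7th
E# — major 9th
B# — major 13th

D#  F##  A#  C##  E#  B#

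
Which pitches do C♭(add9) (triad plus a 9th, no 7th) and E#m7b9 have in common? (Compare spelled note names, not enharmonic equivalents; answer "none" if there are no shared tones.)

C♭(add9) = Cb, Eb, Gb, Db.
E#m7b9 = E#, G#, B#, D#, F#.
Shared: none.

none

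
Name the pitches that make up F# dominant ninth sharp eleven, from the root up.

F# – A# – C# – E – G# – B#

F# dominant ninth sharp eleven is a dominant ninth sharp eleven built on F#.
Root: F#
Major 3rd (3rd): A#
Perfect 5th (5th): C#
Minor 7th (7th): E
Major 9th (9th): G#
Augmented 11th (11th): B#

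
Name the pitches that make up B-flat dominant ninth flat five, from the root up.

Bb, D, Fb, Ab, C

B-flat dominant ninth flat five: dominant ninth flat five on Bb.
Root: Bb
Major 3rd (3rd): D
Diminished 5th (5th): Fb
Minor 7th (7th): Ab
Major 9th (9th): C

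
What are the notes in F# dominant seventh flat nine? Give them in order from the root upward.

F#, A#, C#, E, G

Root F#, quality dominant seventh flat nine:
- root: F#
- major 3rd: A#
- perfect 5th: C#
- minor 7th: E
- minor 9th: G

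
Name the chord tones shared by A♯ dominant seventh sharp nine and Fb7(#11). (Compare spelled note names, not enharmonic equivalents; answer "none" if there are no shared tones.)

A♯ dominant seventh sharp nine: A# C## E# G# B##
Fb7(#11): Fb Ab Cb Ebb Bb
Common to both → none.

none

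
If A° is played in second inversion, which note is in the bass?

Eb

A° = A–C–Eb. Second inversion → fifth in the bass = Eb.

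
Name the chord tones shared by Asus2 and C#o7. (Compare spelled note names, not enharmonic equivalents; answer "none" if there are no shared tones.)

E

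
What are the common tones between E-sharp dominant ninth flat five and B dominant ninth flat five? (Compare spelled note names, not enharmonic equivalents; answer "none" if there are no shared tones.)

E-sharp dominant ninth flat five = E-sharp, G-double-sharp, B, D-sharp, F-double-sharp.
B dominant ninth flat five = B, D-sharp, F, A, C-sharp.
Shared: B, D-sharp.

B  D-sharp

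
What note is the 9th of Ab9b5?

Ab9b5 is built on Ab; its 9th is a major 9th above the root.
A second above A uses the letter B, and the major 9th above Ab is Bb.

Bb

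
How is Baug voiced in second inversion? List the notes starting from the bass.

In root position, Baug is B–D♯–F𝄪.
Second inversion puts the fifth (F𝄪) in the bass.

F𝄪  B  D♯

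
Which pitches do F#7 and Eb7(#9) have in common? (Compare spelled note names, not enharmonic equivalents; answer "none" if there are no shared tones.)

F#7: F♯ A♯ C♯ E
Eb7(#9): E♭ G B♭ D♭ F♯
Common to both → F♯.

F♯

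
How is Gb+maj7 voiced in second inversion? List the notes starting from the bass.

Gb+maj7 = Gb–Bb–D–F; second inversion → fifth (D) lowest.

D  F  Gb  Bb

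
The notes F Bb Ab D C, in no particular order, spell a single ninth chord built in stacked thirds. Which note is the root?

Stacking in thirds gives Bb – D – F – Ab – C, so Bb is the root — Bb dominant ninth.

Bb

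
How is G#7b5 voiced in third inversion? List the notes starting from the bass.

In root position, G#7b5 is G#–B#–D–F#.
Third inversion puts the seventh (F#) in the bass.

F#, G#, B#, D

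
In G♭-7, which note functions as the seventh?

Fb

G♭-7 is built on Gb; its 7th is a minor 7th above the root.
A seventh above G uses the letter F, and the minor 7th above Gb is Fb.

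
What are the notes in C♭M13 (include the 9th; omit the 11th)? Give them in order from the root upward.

Cb  Eb  Gb  Bb  Db  Ab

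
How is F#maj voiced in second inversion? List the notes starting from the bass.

C#, F#, A#

In root position, F#maj is F#–A#–C#.
Second inversion puts the fifth (C#) in the bass.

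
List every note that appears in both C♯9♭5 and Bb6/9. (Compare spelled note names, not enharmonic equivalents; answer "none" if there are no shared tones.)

C♯9♭5: C# E# G B D#
Bb6/9: Bb D F G C
Common to both → G.

G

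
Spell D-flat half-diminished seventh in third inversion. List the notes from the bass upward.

D-flat half-diminished seventh = D-flat–F-flat–A-double-flat–C-flat; third inversion → seventh (C-flat) lowest.

C-flat  D-flat  F-flat  A-double-flat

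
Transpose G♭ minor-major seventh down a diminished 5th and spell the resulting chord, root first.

A diminished 5th down from G-flat is C, so the new chord is C minor-major seventh.
root → C
3rd (minor 3rd) → E-flat
5th (perfect 5th) → G
7th (major 7th) → B

C, E-flat, G, B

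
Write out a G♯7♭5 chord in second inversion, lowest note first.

G♯7♭5 = G#–B#–D–F#; second inversion → fifth (D) lowest.

D F# G# B#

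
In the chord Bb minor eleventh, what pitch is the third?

Bb minor eleventh is built on B♭; its 3rd is a minor 3rd above the root.
A third above B uses the letter D, and the minor 3rd above B♭ is D♭.

D♭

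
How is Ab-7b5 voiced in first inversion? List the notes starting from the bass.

Ab-7b5 = Ab–Cb–Ebb–Gb; first inversion → third (Cb) lowest.

Cb, Ebb, Gb, Ab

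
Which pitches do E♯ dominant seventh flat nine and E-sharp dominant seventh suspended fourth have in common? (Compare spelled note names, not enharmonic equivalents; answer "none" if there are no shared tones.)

E♯ dominant seventh flat nine = E♯, G𝄪, B♯, D♯, F♯.
E-sharp dominant seventh suspended fourth = E♯, A♯, B♯, D♯.
Shared: E♯, B♯, D♯.

E♯  B♯  D♯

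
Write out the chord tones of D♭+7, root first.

D♭+7: augmented seventh on D♭.
- root: D♭
- major 3rd: F
- augmented 5th: A
- minor 7th: C♭

D♭, F, A, C♭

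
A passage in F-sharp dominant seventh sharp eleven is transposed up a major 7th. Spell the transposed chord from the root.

A major 7th up from F# is E#, so the new chord is E# dominant seventh sharp eleven.
- root: E#
- major 3rd: G##
- perfect 5th: B#
- minor 7th: D#
- augmented 11th: A##

E#  G##  B#  D#  A##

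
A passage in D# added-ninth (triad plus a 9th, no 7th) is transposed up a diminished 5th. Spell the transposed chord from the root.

A, C-sharp, E, B

Transposed root: D-sharp → A (diminished 5th up). So we spell A added-ninth:
- root: A
- major 3rd: C-sharp
- perfect 5th: E
- major 9th: B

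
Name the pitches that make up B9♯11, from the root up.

B D# F# A C# E#

B9♯11: dominant ninth sharp eleven on B.
root → B
3rd (major 3rd) → D#
5th (perfect 5th) → F#
7th (minor 7th) → A
9th (major 9th) → C#
11th (augmented 11th) → E#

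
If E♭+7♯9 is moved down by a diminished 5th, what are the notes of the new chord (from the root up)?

A, C#, E#, G, B#

A diminished 5th down from Eb is A, so the new chord is A dominant seventh sharp nine sharp five.
- root: A
- major 3rd: C#
- augmented 5th: E#
- minor 7th: G
- augmented 9th: B#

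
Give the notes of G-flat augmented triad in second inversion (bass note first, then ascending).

In root position, G-flat augmented triad is G♭–B♭–D.
Second inversion puts the fifth (D) in the bass.

D, G♭, B♭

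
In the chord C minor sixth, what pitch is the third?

E-flat

Root of C minor sixth = C. The 3rd is a minor 3rd: C up a minor 3rd → E-flat.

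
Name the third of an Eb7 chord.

G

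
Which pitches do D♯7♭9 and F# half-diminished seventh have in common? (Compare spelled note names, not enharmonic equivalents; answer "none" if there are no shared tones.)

E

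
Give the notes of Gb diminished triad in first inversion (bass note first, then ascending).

Gb diminished triad = G-flat–B-double-flat–D-double-flat; first inversion → third (B-double-flat) lowest.

B-double-flat, D-double-flat, G-flat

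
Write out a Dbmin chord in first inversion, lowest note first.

Dbmin = D♭–F♭–A♭; first inversion → third (F♭) lowest.

F♭ A♭ D♭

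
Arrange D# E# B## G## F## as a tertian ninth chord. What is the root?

Stacking in thirds gives E# – G## – B## – D# – F##, so E# is the root — E# dominant ninth sharp five.

E#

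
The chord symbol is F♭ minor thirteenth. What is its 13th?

F♭ minor thirteenth is built on F-flat; its 13th is a major 13th above the root.
A sixth above F uses the letter D, and the major 13th above F-flat is D-flat.

D-flat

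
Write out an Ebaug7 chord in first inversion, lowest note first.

G, B, Db, Eb

In root position, Ebaug7 is Eb–G–B–Db.
First inversion puts the third (G) in the bass.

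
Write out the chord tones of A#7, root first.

A#7: dominant seventh on A♯.
root → A♯
3rd (major 3rd) → C𝄪
5th (perfect 5th) → E♯
7th (minor 7th) → G♯

A♯ – C𝄪 – E♯ – G♯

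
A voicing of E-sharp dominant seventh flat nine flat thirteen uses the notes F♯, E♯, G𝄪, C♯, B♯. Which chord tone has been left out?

D♯

The full E-sharp dominant seventh flat nine flat thirteen chord is E♯, G𝄪, B♯, D♯, F♯, C♯.
Comparing with the voicing, the minor 7th (7th) — D♯ — is absent.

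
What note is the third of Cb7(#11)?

Root of Cb7(#11) = C♭. The 3rd is a major 3rd: C♭ up a major 3rd → E♭.

E♭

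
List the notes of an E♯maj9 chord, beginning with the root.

E#, G##, B#, D##, F##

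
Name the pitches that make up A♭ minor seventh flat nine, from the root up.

A♭ minor seventh flat nine is a minor seventh flat nine built on A-flat.
root → A-flat
3rd (minor 3rd) → C-flat
5th (perfect 5th) → E-flat
7th (minor 7th) → G-flat
9th (minor 9th) → B-double-flat

A-flat C-flat E-flat G-flat B-double-flat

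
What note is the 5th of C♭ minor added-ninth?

Root of C♭ minor added-ninth = Cb. The 5th is a perfect 5th: Cb up a perfect 5th → Gb.

Gb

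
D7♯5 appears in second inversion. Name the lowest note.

D7♯5 = D–F♯–A♯–C. Second inversion → fifth in the bass = A♯.

A♯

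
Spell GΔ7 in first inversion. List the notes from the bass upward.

B D F# G

GΔ7 = G–B–D–F#; first inversion → third (B) lowest.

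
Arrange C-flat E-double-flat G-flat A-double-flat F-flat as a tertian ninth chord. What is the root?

F-flat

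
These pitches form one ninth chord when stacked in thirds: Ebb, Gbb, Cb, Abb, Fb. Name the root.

Stacking in thirds gives Fb – Abb – Cb – Ebb – Gbb, so Fb is the root — Fb minor seventh flat nine.

Fb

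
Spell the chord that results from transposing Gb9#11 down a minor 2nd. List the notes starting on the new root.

Transposed root: G♭ → F (minor 2nd down). So we spell F dominant ninth sharp eleven:
Root: F
Major 3rd (3rd): A
Perfect 5th (5th): C
Minor 7th (7th): E♭
Major 9th (9th): G
Augmented 11th (11th): B

F A C E♭ G B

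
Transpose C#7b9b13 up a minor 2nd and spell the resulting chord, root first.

D  F#  A  C  Eb  Bb

C# up a minor 2nd → D. New chord: D dominant seventh flat nine flat thirteen.
Root: D
Major 3rd (3rd): F#
Perfect 5th (5th): A
Minor 7th (7th): C
Minor 9th (9th): Eb
Minor 13th (13th): Bb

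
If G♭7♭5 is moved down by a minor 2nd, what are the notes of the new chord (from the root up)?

Gb down a minor 2nd → F. New chord: F dominant seventh flat five.
F — root
A — major 3rd
Cb — diminished 5th
Eb — minor 7th

F A Cb Eb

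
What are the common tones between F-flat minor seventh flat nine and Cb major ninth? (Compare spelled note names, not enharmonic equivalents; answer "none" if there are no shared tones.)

C-flat

F-flat minor seventh flat nine = F-flat, A-double-flat, C-flat, E-double-flat, G-double-flat.
Cb major ninth = C-flat, E-flat, G-flat, B-flat, D-flat.
Shared: C-flat.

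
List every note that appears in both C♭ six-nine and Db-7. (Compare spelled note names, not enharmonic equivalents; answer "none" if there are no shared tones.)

C♭ six-nine = Cb, Eb, Gb, Ab, Db.
Db-7 = Db, Fb, Ab, Cb.
Shared: Cb, Ab, Db.

Cb Ab Db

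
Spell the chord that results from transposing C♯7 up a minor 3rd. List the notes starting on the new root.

E, G♯, B, D

Transposed root: C♯ → E (minor 3rd up). So we spell E dominant seventh:
Root: E
Major 3rd (3rd): G♯
Perfect 5th (5th): B
Minor 7th (7th): D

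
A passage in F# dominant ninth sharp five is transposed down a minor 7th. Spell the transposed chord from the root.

Transposed root: F-sharp → G-sharp (minor 7th down). So we spell G-sharp dominant ninth sharp five:
root → G-sharp
3rd (major 3rd) → B-sharp
5th (augmented 5th) → D-double-sharp
7th (minor 7th) → F-sharp
9th (major 9th) → A-sharp

G-sharp, B-sharp, D-double-sharp, F-sharp, A-sharp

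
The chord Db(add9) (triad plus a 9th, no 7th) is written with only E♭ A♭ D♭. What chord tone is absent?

Db(add9) = D♭, F, A♭, E♭. The voicing lacks the 3rd (major 3rd), F.

F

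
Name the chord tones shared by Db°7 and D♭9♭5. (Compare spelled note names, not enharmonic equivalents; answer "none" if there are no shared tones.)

Db, Abb

Db°7: Db Fb Abb Cbb
D♭9♭5: Db F Abb Cb Eb
Common to both → Db, Abb.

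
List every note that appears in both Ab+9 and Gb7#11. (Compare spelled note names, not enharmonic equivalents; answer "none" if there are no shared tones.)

Ab+9 = A♭, C, E, G♭, B♭.
Gb7#11 = G♭, B♭, D♭, F♭, C.
Shared: C, G♭, B♭.

C, G♭, B♭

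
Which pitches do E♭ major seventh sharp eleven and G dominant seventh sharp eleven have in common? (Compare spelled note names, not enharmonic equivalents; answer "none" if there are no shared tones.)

G, D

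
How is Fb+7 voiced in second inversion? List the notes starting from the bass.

Fb+7 = Fb–Ab–C–Ebb; second inversion → fifth (C) lowest.

C  Ebb  Fb  Ab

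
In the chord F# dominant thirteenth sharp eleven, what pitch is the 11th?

Root of F# dominant thirteenth sharp eleven = F-sharp. The 11th is an augmented 11th: F-sharp up an augmented 11th → B-sharp.

B-sharp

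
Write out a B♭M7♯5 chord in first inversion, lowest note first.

In root position, B♭M7♯5 is Bb–D–F#–A.
First inversion puts the third (D) in the bass.

D, F#, A, Bb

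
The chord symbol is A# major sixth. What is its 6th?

F-double-sharp

Root of A# major sixth = A-sharp. The 6th is a major 6th: A-sharp up a major 6th → F-double-sharp.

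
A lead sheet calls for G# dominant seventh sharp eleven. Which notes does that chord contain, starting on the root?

G# B# D# F# C##

G# dominant seventh sharp eleven: dominant seventh sharp eleven on G#.
Root: G#
Major 3rd (3rd): B#
Perfect 5th (5th): D#
Minor 7th (7th): F#
Augmented 11th (11th): C##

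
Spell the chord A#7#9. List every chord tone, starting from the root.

A# – C## – E# – G# – B##

Root A#, quality dominant seventh sharp nine:
A# — root
C## — major 3rd
E# — perfect 5th
G# — minor 7th
B## — augmented 9th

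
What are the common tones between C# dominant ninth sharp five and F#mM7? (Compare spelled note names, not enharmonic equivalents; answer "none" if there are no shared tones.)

C# dominant ninth sharp five = C#, E#, G##, B, D#.
F#mM7 = F#, A, C#, E#.
Shared: C#, E#.

C#  E#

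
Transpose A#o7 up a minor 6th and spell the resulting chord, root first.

A minor 6th up from A♯ is F♯, so the new chord is F♯ diminished seventh.
root → F♯
3rd (minor 3rd) → A
5th (diminished 5th) → C
7th (diminished 7th) → E♭

F♯, A, C, E♭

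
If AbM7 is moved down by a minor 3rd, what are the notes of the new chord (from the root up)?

Transposed root: Ab → F (minor 3rd down). So we spell F major seventh:
Root: F
Major 3rd (3rd): A
Perfect 5th (5th): C
Major 7th (7th): E

F  A  C  E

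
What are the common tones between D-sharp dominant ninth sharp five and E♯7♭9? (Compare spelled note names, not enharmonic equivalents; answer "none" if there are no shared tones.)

D#, E#

D-sharp dominant ninth sharp five: D# F## A## C# E#
E♯7♭9: E# G## B# D# F#
Common to both → D#, E#.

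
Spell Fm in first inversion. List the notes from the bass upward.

In root position, Fm is F–Ab–C.
First inversion puts the third (Ab) in the bass.

Ab  C  F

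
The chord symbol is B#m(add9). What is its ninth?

B#m(add9) is built on B#; its 9th is a major 9th above the root.
A second above B uses the letter C, and the major 9th above B# is C##.

C##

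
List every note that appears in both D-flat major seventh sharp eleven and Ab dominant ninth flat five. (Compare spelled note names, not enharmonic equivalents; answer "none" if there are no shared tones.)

A-flat C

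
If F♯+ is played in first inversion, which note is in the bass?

F♯+ = F#–A#–C##. First inversion → third in the bass = A#.

A#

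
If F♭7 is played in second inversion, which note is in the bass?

C♭

F♭7 in root position is F♭–A♭–C♭–E𝄫.
Second inversion places the fifth in the bass, which is C♭.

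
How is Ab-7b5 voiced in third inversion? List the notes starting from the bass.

In root position, Ab-7b5 is Ab–Cb–Ebb–Gb.
Third inversion puts the seventh (Gb) in the bass.

Gb, Ab, Cb, Ebb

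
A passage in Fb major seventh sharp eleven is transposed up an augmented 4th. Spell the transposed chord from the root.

Bb – D – F – A – E

Transposed root: Fb → Bb (augmented 4th up). So we spell Bb major seventh sharp eleven:
- root: Bb
- major 3rd: D
- perfect 5th: F
- major 7th: A
- augmented 11th: E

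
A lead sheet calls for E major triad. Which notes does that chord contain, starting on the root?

E, G#, B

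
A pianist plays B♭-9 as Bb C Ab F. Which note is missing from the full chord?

Db

The full B♭-9 chord is Bb, Db, F, Ab, C.
Comparing with the voicing, the minor 3rd (3rd) — Db — is absent.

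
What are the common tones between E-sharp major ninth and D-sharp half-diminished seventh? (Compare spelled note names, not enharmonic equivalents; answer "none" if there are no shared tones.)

E-sharp major ninth = E-sharp, G-double-sharp, B-sharp, D-double-sharp, F-double-sharp.
D-sharp half-diminished seventh = D-sharp, F-sharp, A, C-sharp.
Shared: none.

none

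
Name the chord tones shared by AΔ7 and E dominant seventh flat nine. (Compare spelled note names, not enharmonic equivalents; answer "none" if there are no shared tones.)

AΔ7: A C# E G#
E dominant seventh flat nine: E G# B D F
Common to both → E, G#.

E, G#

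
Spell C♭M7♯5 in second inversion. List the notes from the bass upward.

G, Bb, Cb, Eb

C♭M7♯5 = Cb–Eb–G–Bb; second inversion → fifth (G) lowest.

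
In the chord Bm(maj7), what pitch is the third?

D

Bm(maj7) is built on B; its 3rd is a minor 3rd above the root.
A third above B uses the letter D, and the minor 3rd above B is D.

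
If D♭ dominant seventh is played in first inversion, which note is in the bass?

F

D♭ dominant seventh in root position is D-flat–F–A-flat–C-flat.
First inversion places the third in the bass, which is F.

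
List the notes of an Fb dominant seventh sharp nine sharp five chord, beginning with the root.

F-flat – A-flat – C – E-double-flat – G

Fb dominant seventh sharp nine sharp five is a dominant seventh sharp nine sharp five built on F-flat.
root → F-flat
3rd (major 3rd) → A-flat
5th (augmented 5th) → C
7th (minor 7th) → E-double-flat
9th (augmented 9th) → G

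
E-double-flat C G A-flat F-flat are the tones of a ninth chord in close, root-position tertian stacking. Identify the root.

F-flat

Arranged so that each adjacent pair is a third by letter name: F-flat – A-flat – C – E-double-flat – G.
The bottom of that stack, F-flat, is the root (this is F-flat dominant seventh sharp nine sharp five).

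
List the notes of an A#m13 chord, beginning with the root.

A#m13: minor thirteenth on A#.
A# — root
C# — minor 3rd
E# — perfect 5th
G# — minor 7th
B# — major 9th
D# — perfect 11th
F## — major 13th

A# – C# – E# – G# – B# – D# – F##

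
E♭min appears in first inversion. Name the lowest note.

Gb

E♭min in root position is Eb–Gb–Bb.
First inversion places the third in the bass, which is Gb.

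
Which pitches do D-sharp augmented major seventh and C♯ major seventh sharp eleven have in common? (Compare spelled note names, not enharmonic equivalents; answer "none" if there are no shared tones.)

D-sharp augmented major seventh: D-sharp F-double-sharp A-double-sharp C-double-sharp
C♯ major seventh sharp eleven: C-sharp E-sharp G-sharp B-sharp F-double-sharp
Common to both → F-double-sharp.

F-double-sharp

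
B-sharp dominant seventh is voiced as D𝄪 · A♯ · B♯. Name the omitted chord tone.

F𝄪

B-sharp dominant seventh = B♯, D𝄪, F𝄪, A♯. The voicing lacks the 5th (perfect 5th), F𝄪.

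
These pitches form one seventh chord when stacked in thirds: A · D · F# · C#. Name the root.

Stacking in thirds gives D – F# – A – C#, so D is the root — D major seventh.

D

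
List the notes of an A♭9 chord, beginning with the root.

A♭9: dominant ninth on Ab.
Root: Ab
Major 3rd (3rd): C
Perfect 5th (5th): Eb
Minor 7th (7th): Gb
Major 9th (9th): Bb

Ab, C, Eb, Gb, Bb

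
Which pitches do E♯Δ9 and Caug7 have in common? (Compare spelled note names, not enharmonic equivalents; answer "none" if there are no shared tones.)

none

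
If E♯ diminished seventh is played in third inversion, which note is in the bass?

D

E♯ diminished seventh in root position is E-sharp–G-sharp–B–D.
Third inversion places the seventh in the bass, which is D.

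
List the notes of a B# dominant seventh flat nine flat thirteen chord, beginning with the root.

B# dominant seventh flat nine flat thirteen is a dominant seventh flat nine flat thirteen built on B♯.
B♯ — root
D𝄪 — major 3rd
F𝄪 — perfect 5th
A♯ — minor 7th
C♯ — minor 9th
G♯ — minor 13th

B♯  D𝄪  F𝄪  A♯  C♯  G♯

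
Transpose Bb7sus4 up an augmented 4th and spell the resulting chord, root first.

E, A, B, D

Transposed root: Bb → E (augmented 4th up). So we spell E dominant seventh suspended fourth:
- root: E
- perfect 4th: A
- perfect 5th: B
- minor 7th: D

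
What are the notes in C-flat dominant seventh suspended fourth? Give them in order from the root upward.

Cb – Fb – Gb – Bbb

C-flat dominant seventh suspended fourth: dominant seventh suspended fourth on Cb.
Cb — root
Fb — perfect 4th
Gb — perfect 5th
Bbb — minor 7th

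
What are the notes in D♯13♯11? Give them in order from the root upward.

D#  F##  A#  C#  E#  G##  B#

D♯13♯11: dominant thirteenth sharp eleven on D#.
D# — root
F## — major 3rd
A# — perfect 5th
C# — minor 7th
E# — major 9th
G## — augmented 11th
B# — major 13th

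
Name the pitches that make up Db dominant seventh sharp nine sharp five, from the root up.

D-flat, F, A, C-flat, E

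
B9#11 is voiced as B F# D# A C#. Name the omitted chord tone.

E#

The full B9#11 chord is B, D#, F#, A, C#, E#.
Comparing with the voicing, the augmented 11th (11th) — E# — is absent.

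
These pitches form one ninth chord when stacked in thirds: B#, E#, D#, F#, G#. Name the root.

E#

Stacking in thirds gives E# – G# – B# – D# – F#, so E# is the root — E# minor seventh flat nine.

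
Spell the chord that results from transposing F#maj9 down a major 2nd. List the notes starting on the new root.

E  G#  B  D#  F#

A major 2nd down from F# is E, so the new chord is E major ninth.
root → E
3rd (major 3rd) → G#
5th (perfect 5th) → B
7th (major 7th) → D#
9th (major 9th) → F#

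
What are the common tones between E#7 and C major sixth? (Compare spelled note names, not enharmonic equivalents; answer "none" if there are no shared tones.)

none

E#7: E# G## B# D#
C major sixth: C E G A
Common to both → none.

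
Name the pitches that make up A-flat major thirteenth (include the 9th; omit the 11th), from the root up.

Ab, C, Eb, G, Bb, F

Root Ab, quality major thirteenth:
Root: Ab
Major 3rd (3rd): C
Perfect 5th (5th): Eb
Major 7th (7th): G
Major 9th (9th): Bb
Major 13th (13th): F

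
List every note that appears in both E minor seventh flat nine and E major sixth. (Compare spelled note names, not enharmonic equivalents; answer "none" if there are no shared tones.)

E minor seventh flat nine = E, G, B, D, F.
E major sixth = E, G-sharp, B, C-sharp.
Shared: E, B.

E, B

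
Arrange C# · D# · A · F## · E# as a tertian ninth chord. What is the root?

D#

Arranged so that each adjacent pair is a third by letter name: D# – F## – A – C# – E#.
The bottom of that stack, D#, is the root (this is D# dominant ninth flat five).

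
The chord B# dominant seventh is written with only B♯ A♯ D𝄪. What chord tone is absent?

The full B# dominant seventh chord is B♯, D𝄪, F𝄪, A♯.
Comparing with the voicing, the perfect 5th (5th) — F𝄪 — is absent.

F𝄪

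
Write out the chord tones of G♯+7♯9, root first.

G#, B#, D##, F#, A##

Root G#, quality dominant seventh sharp nine sharp five:
- root: G#
- major 3rd: B#
- augmented 5th: D##
- minor 7th: F#
- augmented 9th: A##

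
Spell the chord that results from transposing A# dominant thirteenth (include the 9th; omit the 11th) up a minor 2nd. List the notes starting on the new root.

B, D-sharp, F-sharp, A, C-sharp, G-sharp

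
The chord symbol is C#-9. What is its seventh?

B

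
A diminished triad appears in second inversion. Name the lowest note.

Eb

A diminished triad in root position is A–C–Eb.
Second inversion places the fifth in the bass, which is Eb.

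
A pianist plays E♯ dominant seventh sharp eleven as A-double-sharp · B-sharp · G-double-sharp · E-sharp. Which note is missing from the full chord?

D-sharp

The full E♯ dominant seventh sharp eleven chord is E-sharp, G-double-sharp, B-sharp, D-sharp, A-double-sharp.
Comparing with the voicing, the minor 7th (7th) — D-sharp — is absent.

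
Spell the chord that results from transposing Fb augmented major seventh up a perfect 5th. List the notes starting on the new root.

Transposed root: Fb → Cb (perfect 5th up). So we spell Cb augmented major seventh:
- root: Cb
- major 3rd: Eb
- augmented 5th: G
- major 7th: Bb

Cb  Eb  G  Bb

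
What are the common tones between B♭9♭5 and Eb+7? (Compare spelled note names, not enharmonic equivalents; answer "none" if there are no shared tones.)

B♭9♭5 = Bb, D, Fb, Ab, C.
Eb+7 = Eb, G, B, Db.
Shared: none.

none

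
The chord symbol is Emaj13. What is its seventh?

D#

Emaj13 is built on E; its 7th is a major 7th above the root.
A seventh above E uses the letter D, and the major 7th above E is D#.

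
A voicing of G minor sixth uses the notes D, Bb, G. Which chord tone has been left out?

G minor sixth = G, Bb, D, E. The voicing lacks the 6th (major 6th), E.

E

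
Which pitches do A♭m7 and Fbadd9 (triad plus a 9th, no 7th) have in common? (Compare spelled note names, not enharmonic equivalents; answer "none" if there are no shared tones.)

A♭m7: A♭ C♭ E♭ G♭
Fbadd9: F♭ A♭ C♭ G♭
Common to both → A♭, C♭, G♭.

A♭ – C♭ – G♭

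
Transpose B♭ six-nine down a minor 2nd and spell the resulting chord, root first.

A minor 2nd down from Bb is A, so the new chord is A six-nine.
- root: A
- major 3rd: C#
- perfect 5th: E
- major 6th: F#
- major 9th: B

A, C#, E, F#, B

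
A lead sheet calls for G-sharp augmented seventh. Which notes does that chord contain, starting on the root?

G-sharp augmented seventh is an augmented seventh built on G-sharp.
- root: G-sharp
- major 3rd: B-sharp
- augmented 5th: D-double-sharp
- minor 7th: F-sharp

G-sharp, B-sharp, D-double-sharp, F-sharp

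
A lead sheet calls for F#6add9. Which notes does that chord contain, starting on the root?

F# A# C# D# G#

F#6add9: six-nine on F#.
- root: F#
- major 3rd: A#
- perfect 5th: C#
- major 6th: D#
- major 9th: G#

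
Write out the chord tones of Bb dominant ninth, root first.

B-flat, D, F, A-flat, C

Bb dominant ninth is a dominant ninth built on B-flat.
- root: B-flat
- major 3rd: D
- perfect 5th: F
- minor 7th: A-flat
- major 9th: C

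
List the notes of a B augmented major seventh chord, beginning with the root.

B  D♯  F𝄪  A♯

Root B, quality augmented major seventh:
- root: B
- major 3rd: D♯
- augmented 5th: F𝄪
- major 7th: A♯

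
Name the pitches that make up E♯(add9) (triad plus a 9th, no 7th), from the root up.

E#, G##, B#, F##

E♯(add9) is an added-ninth built on E#.
- root: E#
- major 3rd: G##
- perfect 5th: B#
- major 9th: F##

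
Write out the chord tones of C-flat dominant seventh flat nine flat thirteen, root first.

C-flat, E-flat, G-flat, B-double-flat, D-double-flat, A-double-flat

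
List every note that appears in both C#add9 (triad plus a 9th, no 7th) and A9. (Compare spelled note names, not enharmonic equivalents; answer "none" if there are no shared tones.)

C#add9: C# E# G# D#
A9: A C# E G B
Common to both → C#.

C#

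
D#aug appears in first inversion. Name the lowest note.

F##

D#aug = D#–F##–A##. First inversion → third in the bass = F##.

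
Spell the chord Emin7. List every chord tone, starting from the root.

E  G  B  D

Root E, quality minor seventh:
- root: E
- minor 3rd: G
- perfect 5th: B
- minor 7th: D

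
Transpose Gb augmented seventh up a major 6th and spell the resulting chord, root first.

A major 6th up from Gb is Eb, so the new chord is Eb augmented seventh.
Eb — root
G — major 3rd
B — augmented 5th
Db — minor 7th

Eb  G  B  Db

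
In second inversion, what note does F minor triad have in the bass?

F minor triad = F–A-flat–C. Second inversion → fifth in the bass = C.

C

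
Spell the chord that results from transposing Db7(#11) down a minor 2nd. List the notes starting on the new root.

C, E, G, Bb, F#

Db down a minor 2nd → C. New chord: C dominant seventh sharp eleven.
Root: C
Major 3rd (3rd): E
Perfect 5th (5th): G
Minor 7th (7th): Bb
Augmented 11th (11th): F#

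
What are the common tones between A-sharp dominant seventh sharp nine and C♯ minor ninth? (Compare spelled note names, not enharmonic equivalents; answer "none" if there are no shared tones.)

A-sharp dominant seventh sharp nine = A-sharp, C-double-sharp, E-sharp, G-sharp, B-double-sharp.
C♯ minor ninth = C-sharp, E, G-sharp, B, D-sharp.
Shared: G-sharp.

G-sharp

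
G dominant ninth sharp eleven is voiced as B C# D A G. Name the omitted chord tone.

F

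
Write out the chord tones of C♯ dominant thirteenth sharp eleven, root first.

C♯ dominant thirteenth sharp eleven is a dominant thirteenth sharp eleven built on C-sharp.
root → C-sharp
3rd (major 3rd) → E-sharp
5th (perfect 5th) → G-sharp
7th (minor 7th) → B
9th (major 9th) → D-sharp
11th (augmented 11th) → F-double-sharp
13th (major 13th) → A-sharp

C-sharp, E-sharp, G-sharp, B, D-sharp, F-double-sharp, A-sharp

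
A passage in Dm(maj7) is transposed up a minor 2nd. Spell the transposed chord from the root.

A minor 2nd up from D is Eb, so the new chord is Eb minor-major seventh.
Root: Eb
Minor 3rd (3rd): Gb
Perfect 5th (5th): Bb
Major 7th (7th): D

Eb, Gb, Bb, D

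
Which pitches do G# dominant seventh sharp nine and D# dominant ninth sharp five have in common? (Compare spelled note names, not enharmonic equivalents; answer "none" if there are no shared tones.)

D-sharp  A-double-sharp

G# dominant seventh sharp nine: G-sharp B-sharp D-sharp F-sharp A-double-sharp
D# dominant ninth sharp five: D-sharp F-double-sharp A-double-sharp C-sharp E-sharp
Common to both → D-sharp, A-double-sharp.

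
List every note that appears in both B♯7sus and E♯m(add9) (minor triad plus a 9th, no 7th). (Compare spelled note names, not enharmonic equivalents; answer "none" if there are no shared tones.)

B♯, E♯, F𝄪

B♯7sus = B♯, E♯, F𝄪, A♯.
E♯m(add9) = E♯, G♯, B♯, F𝄪.
Shared: B♯, E♯, F𝄪.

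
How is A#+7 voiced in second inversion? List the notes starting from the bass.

In root position, A#+7 is A♯–C𝄪–E𝄪–G♯.
Second inversion puts the fifth (E𝄪) in the bass.

E𝄪  G♯  A♯  C𝄪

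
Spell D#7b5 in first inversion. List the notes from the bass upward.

In root position, D#7b5 is D♯–F𝄪–A–C♯.
First inversion puts the third (F𝄪) in the bass.

F𝄪  A  C♯  D♯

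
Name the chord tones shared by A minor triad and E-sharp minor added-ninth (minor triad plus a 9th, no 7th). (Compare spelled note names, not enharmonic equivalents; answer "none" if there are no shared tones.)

none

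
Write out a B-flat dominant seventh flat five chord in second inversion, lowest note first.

Fb – Ab – Bb – D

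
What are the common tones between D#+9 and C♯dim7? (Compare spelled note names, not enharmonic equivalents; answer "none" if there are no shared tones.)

D#+9 = D#, F##, A##, C#, E#.
C♯dim7 = C#, E, G, Bb.
Shared: C#.

C#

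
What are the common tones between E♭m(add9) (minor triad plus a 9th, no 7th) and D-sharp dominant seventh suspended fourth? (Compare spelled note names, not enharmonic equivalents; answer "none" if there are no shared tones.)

E♭m(add9) = E♭, G♭, B♭, F.
D-sharp dominant seventh suspended fourth = D♯, G♯, A♯, C♯.
Shared: none.

none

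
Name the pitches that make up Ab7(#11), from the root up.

Ab7(#11) is a dominant seventh sharp eleven built on A♭.
Root: A♭
Major 3rd (3rd): C
Perfect 5th (5th): E♭
Minor 7th (7th): G♭
Augmented 11th (11th): D

A♭  C  E♭  G♭  D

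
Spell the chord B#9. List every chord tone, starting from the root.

B#, D##, F##, A#, C##

B#9 is a dominant ninth built on B#.
- root: B#
- major 3rd: D##
- perfect 5th: F##
- minor 7th: A#
- major 9th: C##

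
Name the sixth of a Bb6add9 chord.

G

Bb6add9 is built on B♭; its 6th is a major 6th above the root.
A sixth above B uses the letter G, and the major 6th above B♭ is G.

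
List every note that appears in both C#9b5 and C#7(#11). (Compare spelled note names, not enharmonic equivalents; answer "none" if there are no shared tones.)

C#9b5 = C#, E#, G, B, D#.
C#7(#11) = C#, E#, G#, B, F##.
Shared: C#, E#, B.

C#, E#, B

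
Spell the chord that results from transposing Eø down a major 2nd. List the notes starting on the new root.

D F Ab C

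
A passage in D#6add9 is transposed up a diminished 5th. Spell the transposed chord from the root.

A diminished 5th up from D♯ is A, so the new chord is A six-nine.
A — root
C♯ — major 3rd
E — perfect 5th
F♯ — major 6th
B — major 9th

A C♯ E F♯ B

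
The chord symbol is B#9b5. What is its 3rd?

Root of B#9b5 = B#. The 3rd is a major 3rd: B# up a major 3rd → D##.

D##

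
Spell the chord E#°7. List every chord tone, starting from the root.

E♯ – G♯ – B – D

E#°7: diminished seventh on E♯.
Root: E♯
Minor 3rd (3rd): G♯
Diminished 5th (5th): B
Diminished 7th (7th): D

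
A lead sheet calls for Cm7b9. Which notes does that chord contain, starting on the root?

Root C, quality minor seventh flat nine:
root → C
3rd (minor 3rd) → E♭
5th (perfect 5th) → G
7th (minor 7th) → B♭
9th (minor 9th) → D♭

C, E♭, G, B♭, D♭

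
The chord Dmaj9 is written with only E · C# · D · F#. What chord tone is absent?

A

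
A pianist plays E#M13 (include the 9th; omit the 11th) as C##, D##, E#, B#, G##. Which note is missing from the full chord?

The full E#M13 chord is E#, G##, B#, D##, F##, C##.
Comparing with the voicing, the major 9th (9th) — F## — is absent.

F##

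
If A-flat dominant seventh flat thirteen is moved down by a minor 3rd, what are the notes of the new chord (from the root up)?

F, A, C, E-flat, D-flat

A minor 3rd down from A-flat is F, so the new chord is F dominant seventh flat thirteen.
- root: F
- major 3rd: A
- perfect 5th: C
- minor 7th: E-flat
- minor 13th: D-flat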